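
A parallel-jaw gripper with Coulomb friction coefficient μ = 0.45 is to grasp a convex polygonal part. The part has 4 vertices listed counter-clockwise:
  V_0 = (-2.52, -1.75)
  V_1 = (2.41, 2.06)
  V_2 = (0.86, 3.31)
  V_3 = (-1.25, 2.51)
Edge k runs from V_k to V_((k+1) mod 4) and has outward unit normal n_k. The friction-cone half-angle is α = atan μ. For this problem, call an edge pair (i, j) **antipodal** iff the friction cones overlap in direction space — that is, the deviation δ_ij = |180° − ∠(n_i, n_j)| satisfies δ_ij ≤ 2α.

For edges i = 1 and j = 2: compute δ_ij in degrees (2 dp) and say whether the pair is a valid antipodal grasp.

α = atan 0.45 = 24.23°;  2α = 48.46°
edge 1: e_1 = (-1.55, +1.25);  n_1 = (+0.6278, +0.7784)
edge 2: e_2 = (-2.11, -0.80);  n_2 = (-0.3545, +0.9350)
∠(n_1, n_2) = 59.65°
δ = |180° − 59.65°| = 120.35°
120.35° > 2α = 48.46°  →  invalid

δ = 120.35°, invalid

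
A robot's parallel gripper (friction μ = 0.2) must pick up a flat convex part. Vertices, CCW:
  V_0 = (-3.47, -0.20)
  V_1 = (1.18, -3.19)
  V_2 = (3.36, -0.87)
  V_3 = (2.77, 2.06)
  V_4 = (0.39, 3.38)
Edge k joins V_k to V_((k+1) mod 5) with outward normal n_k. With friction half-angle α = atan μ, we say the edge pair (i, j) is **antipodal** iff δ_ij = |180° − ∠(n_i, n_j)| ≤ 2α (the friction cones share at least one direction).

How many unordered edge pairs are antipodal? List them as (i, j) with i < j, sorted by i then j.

α = atan 0.2 = 11.31°;  2α = 22.62°
n_0 = (-0.5408, -0.8411)
n_1 = (+0.7288, -0.6848)
n_2 = (+0.9803, +0.1974)
n_3 = (+0.4850, +0.8745)
n_4 = (-0.6800, +0.7332)
  (0,1): δ = 100.48°  ·
  (0,2): δ = 45.87°  ·
  (0,3): δ = 3.73°  ✓
  (0,4): δ = 75.59°  ·
  (1,2): δ = 125.40°  ·
  (1,3): δ = 75.80°  ·
  (1,4): δ = 3.94°  ✓
  (2,3): δ = 130.40°  ·
  (2,4): δ = 58.54°  ·
  (3,4): δ = 108.14°  ·
antipodal pairs: 2

count = 2; pairs: (0,3), (1,4)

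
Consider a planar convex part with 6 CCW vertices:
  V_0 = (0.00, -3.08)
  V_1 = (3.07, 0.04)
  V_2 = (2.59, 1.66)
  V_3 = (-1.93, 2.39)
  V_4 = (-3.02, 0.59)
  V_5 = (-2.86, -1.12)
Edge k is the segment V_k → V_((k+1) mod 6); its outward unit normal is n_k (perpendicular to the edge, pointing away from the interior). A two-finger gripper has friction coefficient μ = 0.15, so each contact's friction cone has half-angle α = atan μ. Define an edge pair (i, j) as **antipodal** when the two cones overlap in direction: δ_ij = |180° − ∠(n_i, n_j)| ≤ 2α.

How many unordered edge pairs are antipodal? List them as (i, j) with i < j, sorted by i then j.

count = 2; pairs: (0,3), (1,4)

α = atan 0.15 = 8.53°;  2α = 17.06°
n_0 = (+0.7128, -0.7014)
n_1 = (+0.9588, +0.2841)
n_2 = (+0.1594, +0.9872)
n_3 = (-0.8554, +0.5180)
n_4 = (-0.9957, -0.0932)
n_5 = (-0.5653, -0.8249)
  (0,1): δ = 118.96°  ·
  (0,2): δ = 54.64°  ·
  (0,3): δ = 13.34°  ✓
  (0,4): δ = 49.88°  ·
  (0,5): δ = 100.11°  ·
  (1,2): δ = 115.68°  ·
  (1,3): δ = 47.70°  ·
  (1,4): δ = 11.16°  ✓
  (1,5): δ = 39.07°  ·
  (2,3): δ = 112.02°  ·
  (2,4): δ = 75.48°  ·
  (2,5): δ = 25.25°  ·
  (3,4): δ = 143.46°  ·
  (3,5): δ = 93.23°  ·
  (4,5): δ = 129.77°  ·
antipodal pairs: 2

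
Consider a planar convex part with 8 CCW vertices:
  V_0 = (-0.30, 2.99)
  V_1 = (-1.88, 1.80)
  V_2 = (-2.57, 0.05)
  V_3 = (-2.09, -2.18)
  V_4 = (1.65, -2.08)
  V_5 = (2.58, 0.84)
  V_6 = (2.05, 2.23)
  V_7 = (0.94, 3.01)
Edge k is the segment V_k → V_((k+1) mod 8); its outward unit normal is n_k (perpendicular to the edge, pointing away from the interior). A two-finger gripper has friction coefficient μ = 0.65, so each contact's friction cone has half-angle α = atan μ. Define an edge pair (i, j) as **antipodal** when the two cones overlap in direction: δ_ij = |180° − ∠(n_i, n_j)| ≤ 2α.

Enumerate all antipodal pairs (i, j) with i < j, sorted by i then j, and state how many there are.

count = 9; pairs: (0,3), (0,4), (1,4), (1,5), (2,4), (2,5), (2,6), (3,6), (3,7)

α = atan 0.65 = 33.02°;  2α = 66.05°
n_0 = (-0.6016, +0.7988)
n_1 = (-0.9303, +0.3668)
n_2 = (-0.9776, -0.2104)
n_3 = (+0.0267, -0.9996)
n_4 = (+0.9528, -0.3035)
n_5 = (+0.9344, +0.3563)
n_6 = (+0.5749, +0.8182)
n_7 = (-0.0161, +0.9999)
  (0,1): δ = 148.50°  ·
  (0,2): δ = 114.84°  ·
  (0,3): δ = 35.45°  ✓
  (0,4): δ = 35.35°  ✓
  (0,5): δ = 73.89°  ·
  (0,6): δ = 107.92°  ·
  (0,7): δ = 143.94°  ·
  (1,2): δ = 146.33°  ·
  (1,3): δ = 66.95°  ·
  (1,4): δ = 3.85°  ✓
  (1,5): δ = 42.39°  ✓
  (1,6): δ = 76.42°  ·
  (1,7): δ = 112.44°  ·
  (2,3): δ = 100.62°  ·
  (2,4): δ = 29.81°  ✓
  (2,5): δ = 8.72°  ✓
  (2,6): δ = 42.76°  ✓
  (2,7): δ = 78.78°  ·
  (3,4): δ = 109.20°  ·
  (3,5): δ = 70.66°  ·
  (3,6): δ = 36.63°  ✓
  (3,7): δ = 0.61°  ✓
  (4,5): δ = 141.46°  ·
  (4,6): δ = 107.43°  ·
  (4,7): δ = 71.41°  ·
  (5,6): δ = 145.97°  ·
  (5,7): δ = 109.95°  ·
  (6,7): δ = 143.98°  ·
antipodal pairs: 9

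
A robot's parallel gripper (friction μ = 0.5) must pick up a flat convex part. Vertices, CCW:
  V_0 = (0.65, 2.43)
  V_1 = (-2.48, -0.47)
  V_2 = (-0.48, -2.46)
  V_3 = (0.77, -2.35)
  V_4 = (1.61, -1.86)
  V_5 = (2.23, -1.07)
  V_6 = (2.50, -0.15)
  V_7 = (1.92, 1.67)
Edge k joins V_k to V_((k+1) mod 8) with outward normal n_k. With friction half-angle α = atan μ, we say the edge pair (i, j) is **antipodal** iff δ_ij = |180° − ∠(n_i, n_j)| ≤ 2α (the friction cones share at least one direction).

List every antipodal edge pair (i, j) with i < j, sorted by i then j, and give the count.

α = atan 0.5 = 26.57°;  2α = 53.13°
n_0 = (-0.6796, +0.7335)
n_1 = (-0.7053, -0.7089)
n_2 = (+0.0877, -0.9962)
n_3 = (+0.5039, -0.8638)
n_4 = (+0.7867, -0.6174)
n_5 = (+0.9595, -0.2816)
n_6 = (+0.9528, +0.3036)
n_7 = (+0.5135, +0.8581)
  (0,1): δ = 87.67°  ·
  (0,2): δ = 37.79°  ✓
  (0,3): δ = 12.56°  ✓
  (0,4): δ = 9.06°  ✓
  (0,5): δ = 30.83°  ✓
  (0,6): δ = 64.86°  ·
  (0,7): δ = 106.29°  ·
  (1,2): δ = 130.11°  ·
  (1,3): δ = 104.89°  ·
  (1,4): δ = 83.27°  ·
  (1,5): δ = 61.50°  ·
  (1,6): δ = 27.47°  ✓
  (1,7): δ = 13.96°  ✓
  (2,3): δ = 154.77°  ·
  (2,4): δ = 133.15°  ·
  (2,5): δ = 111.38°  ·
  (2,6): δ = 77.35°  ·
  (2,7): δ = 35.93°  ✓
  (3,4): δ = 158.38°  ·
  (3,5): δ = 136.61°  ·
  (3,6): δ = 102.58°  ·
  (3,7): δ = 61.15°  ·
  (4,5): δ = 158.23°  ·
  (4,6): δ = 124.20°  ·
  (4,7): δ = 82.77°  ·
  (5,6): δ = 145.97°  ·
  (5,7): δ = 104.54°  ·
  (6,7): δ = 138.57°  ·
antipodal pairs: 7

count = 7; pairs: (0,2), (0,3), (0,4), (0,5), (1,6), (1,7), (2,7)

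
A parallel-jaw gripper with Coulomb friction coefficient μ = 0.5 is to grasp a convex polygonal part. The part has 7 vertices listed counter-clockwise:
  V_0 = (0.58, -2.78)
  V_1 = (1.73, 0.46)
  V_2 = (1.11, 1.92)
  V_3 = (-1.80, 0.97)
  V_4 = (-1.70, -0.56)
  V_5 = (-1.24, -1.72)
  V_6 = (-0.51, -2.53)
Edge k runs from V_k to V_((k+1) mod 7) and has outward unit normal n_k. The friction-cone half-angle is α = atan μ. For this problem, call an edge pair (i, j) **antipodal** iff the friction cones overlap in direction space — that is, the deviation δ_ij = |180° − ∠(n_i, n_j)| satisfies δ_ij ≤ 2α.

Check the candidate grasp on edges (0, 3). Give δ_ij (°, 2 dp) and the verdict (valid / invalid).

α = atan 0.5 = 26.57°;  2α = 53.13°
edge 0: e_0 = (+1.15, +3.24);  n_0 = (+0.9424, -0.3345)
edge 3: e_3 = (+0.10, -1.53);  n_3 = (-0.9979, -0.0652)
∠(n_0, n_3) = 156.72°
δ = |180° − 156.72°| = 23.28°
23.28° ≤ 2α = 53.13°  →  valid

δ = 23.28°, valid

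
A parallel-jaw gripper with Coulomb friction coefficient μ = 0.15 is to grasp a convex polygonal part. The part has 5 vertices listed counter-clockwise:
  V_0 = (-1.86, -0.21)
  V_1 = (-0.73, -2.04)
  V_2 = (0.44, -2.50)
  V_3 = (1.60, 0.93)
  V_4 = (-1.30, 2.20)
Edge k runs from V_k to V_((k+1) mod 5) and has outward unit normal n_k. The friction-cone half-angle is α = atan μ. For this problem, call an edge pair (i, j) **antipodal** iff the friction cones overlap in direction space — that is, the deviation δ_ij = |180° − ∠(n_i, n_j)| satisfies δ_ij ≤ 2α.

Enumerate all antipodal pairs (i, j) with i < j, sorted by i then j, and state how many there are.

count = 2; pairs: (1,3), (2,4)

α = atan 0.15 = 8.53°;  2α = 17.06°
n_0 = (-0.8509, -0.5254)
n_1 = (-0.3659, -0.9307)
n_2 = (+0.9473, -0.3204)
n_3 = (+0.4012, +0.9160)
n_4 = (-0.9740, +0.2263)
  (0,1): δ = 143.16°  ·
  (0,2): δ = 50.38°  ·
  (0,3): δ = 34.66°  ·
  (0,4): δ = 135.22°  ·
  (1,2): δ = 87.22°  ·
  (1,3): δ = 2.19°  ✓
  (1,4): δ = 98.38°  ·
  (2,3): δ = 94.96°  ·
  (2,4): δ = 5.60°  ✓
  (3,4): δ = 79.43°  ·
antipodal pairs: 2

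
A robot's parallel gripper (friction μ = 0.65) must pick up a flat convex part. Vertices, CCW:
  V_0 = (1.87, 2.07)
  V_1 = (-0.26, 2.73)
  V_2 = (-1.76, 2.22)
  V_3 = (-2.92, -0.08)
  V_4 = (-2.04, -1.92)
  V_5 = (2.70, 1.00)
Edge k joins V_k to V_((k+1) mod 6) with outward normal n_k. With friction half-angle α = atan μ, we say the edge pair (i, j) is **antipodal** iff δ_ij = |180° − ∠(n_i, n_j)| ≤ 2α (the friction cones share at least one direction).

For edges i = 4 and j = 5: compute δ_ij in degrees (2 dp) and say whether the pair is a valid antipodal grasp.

α = atan 0.65 = 33.02°;  2α = 66.05°
edge 4: e_4 = (+4.74, +2.92);  n_4 = (+0.5245, -0.8514)
edge 5: e_5 = (-0.83, +1.07);  n_5 = (+0.7901, +0.6129)
∠(n_4, n_5) = 96.17°
δ = |180° − 96.17°| = 83.83°
83.83° > 2α = 66.05°  →  invalid

δ = 83.83°, invalid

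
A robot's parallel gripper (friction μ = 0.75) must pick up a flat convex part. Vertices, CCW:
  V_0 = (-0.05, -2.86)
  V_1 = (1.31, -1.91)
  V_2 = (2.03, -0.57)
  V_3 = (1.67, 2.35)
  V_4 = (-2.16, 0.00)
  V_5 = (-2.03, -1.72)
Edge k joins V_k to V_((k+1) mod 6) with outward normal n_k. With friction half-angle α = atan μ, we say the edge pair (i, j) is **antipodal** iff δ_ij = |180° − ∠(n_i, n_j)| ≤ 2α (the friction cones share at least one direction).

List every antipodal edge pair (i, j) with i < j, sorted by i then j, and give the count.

α = atan 0.75 = 36.87°;  2α = 73.74°
n_0 = (+0.5727, -0.8198)
n_1 = (+0.8809, -0.4733)
n_2 = (+0.9925, +0.1224)
n_3 = (-0.5230, +0.8523)
n_4 = (-0.9972, -0.0754)
n_5 = (-0.4990, -0.8666)
  (0,1): δ = 153.19°  ·
  (0,2): δ = 117.91°  ·
  (0,3): δ = 3.40°  ✓
  (0,4): δ = 59.39°  ✓
  (0,5): δ = 115.13°  ·
  (1,2): δ = 144.72°  ·
  (1,3): δ = 30.22°  ✓
  (1,4): δ = 32.57°  ✓
  (1,5): δ = 88.32°  ·
  (2,3): δ = 65.50°  ✓
  (2,4): δ = 2.71°  ✓
  (2,5): δ = 53.04°  ✓
  (3,4): δ = 117.21°  ·
  (3,5): δ = 61.46°  ✓
  (4,5): δ = 124.25°  ·
antipodal pairs: 8

count = 8; pairs: (0,3), (0,4), (1,3), (1,4), (2,3), (2,4), (2,5), (3,5)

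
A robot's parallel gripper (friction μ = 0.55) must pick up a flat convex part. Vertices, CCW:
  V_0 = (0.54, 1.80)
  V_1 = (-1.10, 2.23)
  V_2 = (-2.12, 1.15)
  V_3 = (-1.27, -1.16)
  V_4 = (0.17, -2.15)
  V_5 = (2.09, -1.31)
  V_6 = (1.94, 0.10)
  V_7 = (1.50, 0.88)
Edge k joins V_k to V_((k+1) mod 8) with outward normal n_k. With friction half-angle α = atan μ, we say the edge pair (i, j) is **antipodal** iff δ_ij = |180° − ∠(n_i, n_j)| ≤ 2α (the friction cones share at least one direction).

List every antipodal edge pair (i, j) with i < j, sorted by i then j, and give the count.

α = atan 0.55 = 28.81°;  2α = 57.62°
n_0 = (+0.2536, +0.9673)
n_1 = (-0.7270, +0.6866)
n_2 = (-0.9385, -0.3453)
n_3 = (-0.5665, -0.8240)
n_4 = (+0.4008, -0.9162)
n_5 = (+0.9944, +0.1058)
n_6 = (+0.8710, +0.4913)
n_7 = (+0.6919, +0.7220)
  (0,1): δ = 118.67°  ·
  (0,2): δ = 55.11°  ✓
  (0,3): δ = 19.82°  ✓
  (0,4): δ = 38.32°  ✓
  (0,5): δ = 110.76°  ·
  (0,6): δ = 134.12°  ·
  (0,7): δ = 150.91°  ·
  (1,2): δ = 116.43°  ·
  (1,3): δ = 81.15°  ·
  (1,4): δ = 23.01°  ✓
  (1,5): δ = 49.44°  ✓
  (1,6): δ = 72.79°  ·
  (1,7): δ = 89.58°  ·
  (2,3): δ = 144.71°  ·
  (2,4): δ = 86.57°  ·
  (2,5): δ = 14.13°  ✓
  (2,6): δ = 9.23°  ✓
  (2,7): δ = 26.02°  ✓
  (3,4): δ = 121.86°  ·
  (3,5): δ = 49.42°  ✓
  (3,6): δ = 26.06°  ✓
  (3,7): δ = 9.27°  ✓
  (4,5): δ = 107.56°  ·
  (4,6): δ = 84.20°  ·
  (4,7): δ = 67.41°  ·
  (5,6): δ = 156.65°  ·
  (5,7): δ = 139.85°  ·
  (6,7): δ = 163.21°  ·
antipodal pairs: 11

count = 11; pairs: (0,2), (0,3), (0,4), (1,4), (1,5), (2,5), (2,6), (2,7), (3,5), (3,6), (3,7)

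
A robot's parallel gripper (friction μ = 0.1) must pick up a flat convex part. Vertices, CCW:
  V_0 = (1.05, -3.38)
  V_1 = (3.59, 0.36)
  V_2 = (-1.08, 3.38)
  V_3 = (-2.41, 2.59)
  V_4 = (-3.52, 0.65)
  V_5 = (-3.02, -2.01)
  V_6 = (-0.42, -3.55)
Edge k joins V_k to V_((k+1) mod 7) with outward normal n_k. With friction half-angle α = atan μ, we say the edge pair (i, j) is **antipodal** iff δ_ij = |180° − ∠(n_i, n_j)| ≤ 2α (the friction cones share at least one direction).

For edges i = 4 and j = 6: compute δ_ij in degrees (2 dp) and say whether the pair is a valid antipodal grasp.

α = atan 0.1 = 5.71°;  2α = 11.42°
edge 4: e_4 = (+0.50, -2.66);  n_4 = (-0.9828, -0.1847)
edge 6: e_6 = (+1.47, +0.17);  n_6 = (+0.1149, -0.9934)
∠(n_4, n_6) = 85.95°
δ = |180° − 85.95°| = 94.05°
94.05° > 2α = 11.42°  →  invalid

δ = 94.05°, invalid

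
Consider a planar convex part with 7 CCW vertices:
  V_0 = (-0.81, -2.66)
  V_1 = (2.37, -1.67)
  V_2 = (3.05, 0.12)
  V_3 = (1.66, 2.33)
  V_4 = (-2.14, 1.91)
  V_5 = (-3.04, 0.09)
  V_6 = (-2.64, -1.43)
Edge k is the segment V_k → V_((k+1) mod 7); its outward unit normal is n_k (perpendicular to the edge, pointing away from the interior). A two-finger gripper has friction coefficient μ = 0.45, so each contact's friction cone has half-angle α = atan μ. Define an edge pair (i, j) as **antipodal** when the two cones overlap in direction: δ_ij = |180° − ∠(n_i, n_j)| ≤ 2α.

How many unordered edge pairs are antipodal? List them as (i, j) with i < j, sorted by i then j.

α = atan 0.45 = 24.23°;  2α = 48.46°
n_0 = (+0.2972, -0.9548)
n_1 = (+0.9348, -0.3551)
n_2 = (+0.8465, +0.5324)
n_3 = (-0.1099, +0.9939)
n_4 = (-0.8964, +0.4433)
n_5 = (-0.9671, -0.2545)
n_6 = (-0.5578, -0.8300)
  (0,1): δ = 128.09°  ·
  (0,2): δ = 75.12°  ·
  (0,3): δ = 10.99°  ✓
  (0,4): δ = 46.39°  ✓
  (0,5): δ = 87.45°  ·
  (0,6): δ = 128.80°  ·
  (1,2): δ = 127.03°  ·
  (1,3): δ = 62.89°  ·
  (1,4): δ = 5.51°  ✓
  (1,5): δ = 35.54°  ✓
  (1,6): δ = 76.89°  ·
  (2,3): δ = 115.86°  ·
  (2,4): δ = 58.48°  ·
  (2,5): δ = 17.42°  ✓
  (2,6): δ = 23.93°  ✓
  (3,4): δ = 122.62°  ·
  (3,5): δ = 81.56°  ·
  (3,6): δ = 40.21°  ✓
  (4,5): δ = 138.94°  ·
  (4,6): δ = 97.59°  ·
  (5,6): δ = 138.65°  ·
antipodal pairs: 7

count = 7; pairs: (0,3), (0,4), (1,4), (1,5), (2,5), (2,6), (3,6)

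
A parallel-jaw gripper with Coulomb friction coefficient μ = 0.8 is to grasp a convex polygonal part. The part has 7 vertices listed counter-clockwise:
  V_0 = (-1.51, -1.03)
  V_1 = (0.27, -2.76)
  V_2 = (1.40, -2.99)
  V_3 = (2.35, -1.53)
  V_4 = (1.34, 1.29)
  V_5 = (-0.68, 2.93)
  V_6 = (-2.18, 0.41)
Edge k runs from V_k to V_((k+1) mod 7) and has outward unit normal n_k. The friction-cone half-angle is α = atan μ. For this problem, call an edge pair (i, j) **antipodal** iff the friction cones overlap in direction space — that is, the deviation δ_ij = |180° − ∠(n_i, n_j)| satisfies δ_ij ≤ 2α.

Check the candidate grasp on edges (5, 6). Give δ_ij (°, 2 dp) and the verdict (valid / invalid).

δ = 124.29°, invalid

α = atan 0.8 = 38.66°;  2α = 77.32°
edge 5: e_5 = (-1.50, -2.52);  n_5 = (-0.8593, +0.5115)
edge 6: e_6 = (+0.67, -1.44);  n_6 = (-0.9067, -0.4219)
∠(n_5, n_6) = 55.71°
δ = |180° − 55.71°| = 124.29°
124.29° > 2α = 77.32°  →  invalid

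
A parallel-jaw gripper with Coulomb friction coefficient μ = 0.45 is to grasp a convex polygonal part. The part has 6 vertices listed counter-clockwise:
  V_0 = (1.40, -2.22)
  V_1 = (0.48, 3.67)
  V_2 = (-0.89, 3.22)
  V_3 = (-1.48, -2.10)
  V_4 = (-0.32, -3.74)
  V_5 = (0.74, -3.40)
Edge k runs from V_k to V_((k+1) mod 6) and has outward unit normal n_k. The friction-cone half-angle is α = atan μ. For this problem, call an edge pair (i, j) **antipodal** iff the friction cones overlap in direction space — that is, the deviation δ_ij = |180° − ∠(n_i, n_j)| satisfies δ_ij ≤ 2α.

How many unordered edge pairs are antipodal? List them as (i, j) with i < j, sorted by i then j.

α = atan 0.45 = 24.23°;  2α = 48.46°
n_0 = (+0.9880, +0.1543)
n_1 = (-0.3121, +0.9501)
n_2 = (-0.9939, +0.1102)
n_3 = (-0.8164, -0.5775)
n_4 = (+0.3054, -0.9522)
n_5 = (+0.8728, -0.4882)
  (0,1): δ = 80.69°  ·
  (0,2): δ = 15.21°  ✓
  (0,3): δ = 26.39°  ✓
  (0,4): δ = 98.91°  ·
  (0,5): δ = 141.90°  ·
  (1,2): δ = 114.51°  ·
  (1,3): δ = 72.91°  ·
  (1,4): δ = 0.40°  ✓
  (1,5): δ = 42.60°  ✓
  (2,3): δ = 138.40°  ·
  (2,4): δ = 65.89°  ·
  (2,5): δ = 22.89°  ✓
  (3,4): δ = 107.49°  ·
  (3,5): δ = 64.49°  ·
  (4,5): δ = 137.00°  ·
antipodal pairs: 5

count = 5; pairs: (0,2), (0,3), (1,4), (1,5), (2,5)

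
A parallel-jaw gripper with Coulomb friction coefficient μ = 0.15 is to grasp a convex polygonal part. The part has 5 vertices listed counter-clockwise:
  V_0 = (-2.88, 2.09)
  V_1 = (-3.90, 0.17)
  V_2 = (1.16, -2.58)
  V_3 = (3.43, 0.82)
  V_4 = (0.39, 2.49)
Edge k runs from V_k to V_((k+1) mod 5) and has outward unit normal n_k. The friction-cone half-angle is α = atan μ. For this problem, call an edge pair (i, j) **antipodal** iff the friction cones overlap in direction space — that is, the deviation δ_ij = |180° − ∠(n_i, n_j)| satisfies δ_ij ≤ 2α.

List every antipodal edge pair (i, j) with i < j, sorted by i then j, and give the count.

count = 2; pairs: (0,2), (1,3)

α = atan 0.15 = 8.53°;  2α = 17.06°
n_0 = (-0.8831, +0.4692)
n_1 = (-0.4775, -0.8786)
n_2 = (+0.8317, -0.5553)
n_3 = (+0.4815, +0.8765)
n_4 = (-0.1214, +0.9926)
  (0,1): δ = 90.54°  ·
  (0,2): δ = 5.75°  ✓
  (0,3): δ = 89.20°  ·
  (0,4): δ = 124.95°  ·
  (1,2): δ = 95.21°  ·
  (1,3): δ = 0.26°  ✓
  (1,4): δ = 35.50°  ·
  (2,3): δ = 85.05°  ·
  (2,4): δ = 49.30°  ·
  (3,4): δ = 144.24°  ·
antipodal pairs: 2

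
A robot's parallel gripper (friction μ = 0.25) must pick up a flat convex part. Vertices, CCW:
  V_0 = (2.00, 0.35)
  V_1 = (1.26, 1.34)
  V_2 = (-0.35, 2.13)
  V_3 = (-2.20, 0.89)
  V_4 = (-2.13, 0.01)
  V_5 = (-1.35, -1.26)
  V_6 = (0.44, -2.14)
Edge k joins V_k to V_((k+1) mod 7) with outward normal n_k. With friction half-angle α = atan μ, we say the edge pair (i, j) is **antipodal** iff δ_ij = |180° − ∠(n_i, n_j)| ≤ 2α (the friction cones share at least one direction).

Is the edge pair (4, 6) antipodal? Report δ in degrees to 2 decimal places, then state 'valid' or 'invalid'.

α = atan 0.25 = 14.04°;  2α = 28.07°
edge 4: e_4 = (+0.78, -1.27);  n_4 = (-0.8521, -0.5233)
edge 6: e_6 = (+1.56, +2.49);  n_6 = (+0.8474, -0.5309)
∠(n_4, n_6) = 116.38°
δ = |180° − 116.38°| = 63.62°
63.62° > 2α = 28.07°  →  invalid

δ = 63.62°, invalid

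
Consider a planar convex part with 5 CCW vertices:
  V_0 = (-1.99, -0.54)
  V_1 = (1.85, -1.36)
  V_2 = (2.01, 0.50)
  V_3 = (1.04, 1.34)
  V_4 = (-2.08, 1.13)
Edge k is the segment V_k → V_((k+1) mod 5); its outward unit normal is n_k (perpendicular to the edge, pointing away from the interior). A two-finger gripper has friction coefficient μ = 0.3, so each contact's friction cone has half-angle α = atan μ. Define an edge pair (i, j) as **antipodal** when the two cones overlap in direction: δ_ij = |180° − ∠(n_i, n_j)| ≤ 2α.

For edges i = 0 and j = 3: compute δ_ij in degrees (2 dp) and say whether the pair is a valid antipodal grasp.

α = atan 0.3 = 16.70°;  2α = 33.40°
edge 0: e_0 = (+3.84, -0.82);  n_0 = (-0.2088, -0.9780)
edge 3: e_3 = (-3.12, -0.21);  n_3 = (-0.0672, +0.9977)
∠(n_0, n_3) = 164.10°
δ = |180° − 164.10°| = 15.90°
15.90° ≤ 2α = 33.40°  →  valid

δ = 15.90°, valid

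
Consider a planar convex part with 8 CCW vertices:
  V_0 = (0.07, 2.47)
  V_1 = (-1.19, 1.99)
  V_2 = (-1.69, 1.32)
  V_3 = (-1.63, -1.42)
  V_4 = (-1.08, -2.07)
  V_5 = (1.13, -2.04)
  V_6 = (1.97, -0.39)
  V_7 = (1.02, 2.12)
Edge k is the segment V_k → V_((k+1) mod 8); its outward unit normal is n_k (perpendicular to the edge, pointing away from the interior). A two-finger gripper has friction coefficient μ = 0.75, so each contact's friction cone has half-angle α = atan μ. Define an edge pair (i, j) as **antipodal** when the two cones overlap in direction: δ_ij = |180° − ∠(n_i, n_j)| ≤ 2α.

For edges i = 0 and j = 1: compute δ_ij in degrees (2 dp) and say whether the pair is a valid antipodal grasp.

δ = 147.59°, invalid

α = atan 0.75 = 36.87°;  2α = 73.74°
edge 0: e_0 = (-1.26, -0.48);  n_0 = (-0.3560, +0.9345)
edge 1: e_1 = (-0.50, -0.67);  n_1 = (-0.8014, +0.5981)
∠(n_0, n_1) = 32.41°
δ = |180° − 32.41°| = 147.59°
147.59° > 2α = 73.74°  →  invalid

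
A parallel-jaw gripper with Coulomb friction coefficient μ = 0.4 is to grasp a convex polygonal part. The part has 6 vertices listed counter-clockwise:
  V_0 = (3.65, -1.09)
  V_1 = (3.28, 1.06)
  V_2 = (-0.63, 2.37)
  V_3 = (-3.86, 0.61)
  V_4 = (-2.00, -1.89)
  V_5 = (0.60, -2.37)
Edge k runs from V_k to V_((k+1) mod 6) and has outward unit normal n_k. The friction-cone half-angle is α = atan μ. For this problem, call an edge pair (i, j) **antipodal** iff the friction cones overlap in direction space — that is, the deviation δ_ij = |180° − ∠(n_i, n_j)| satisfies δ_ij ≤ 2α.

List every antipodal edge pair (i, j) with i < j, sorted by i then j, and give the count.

α = atan 0.4 = 21.80°;  2α = 43.60°
n_0 = (+0.9855, +0.1696)
n_1 = (+0.3177, +0.9482)
n_2 = (-0.4785, +0.8781)
n_3 = (-0.8023, -0.5969)
n_4 = (-0.1815, -0.9834)
n_5 = (+0.3870, -0.9221)
  (0,1): δ = 118.29°  ·
  (0,2): δ = 71.18°  ·
  (0,3): δ = 26.88°  ✓
  (0,4): δ = 69.78°  ·
  (0,5): δ = 103.00°  ·
  (1,2): δ = 132.89°  ·
  (1,3): δ = 34.83°  ✓
  (1,4): δ = 8.06°  ✓
  (1,5): δ = 41.29°  ✓
  (2,3): δ = 81.94°  ·
  (2,4): δ = 39.05°  ✓
  (2,5): δ = 5.82°  ✓
  (3,4): δ = 137.11°  ·
  (3,5): δ = 103.88°  ·
  (4,5): δ = 146.77°  ·
antipodal pairs: 6

count = 6; pairs: (0,3), (1,3), (1,4), (1,5), (2,4), (2,5)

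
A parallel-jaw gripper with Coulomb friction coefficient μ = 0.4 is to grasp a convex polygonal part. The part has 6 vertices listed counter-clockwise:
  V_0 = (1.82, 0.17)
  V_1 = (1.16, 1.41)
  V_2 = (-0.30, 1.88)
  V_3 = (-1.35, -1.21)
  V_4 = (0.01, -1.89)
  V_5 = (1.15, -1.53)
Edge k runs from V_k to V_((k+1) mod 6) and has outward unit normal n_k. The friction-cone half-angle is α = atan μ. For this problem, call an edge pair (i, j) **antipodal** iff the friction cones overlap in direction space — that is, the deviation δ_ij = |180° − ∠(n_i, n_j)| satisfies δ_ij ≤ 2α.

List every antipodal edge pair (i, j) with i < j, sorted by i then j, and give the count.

α = atan 0.4 = 21.80°;  2α = 43.60°
n_0 = (+0.8827, +0.4698)
n_1 = (+0.3064, +0.9519)
n_2 = (-0.9468, +0.3217)
n_3 = (-0.4472, -0.8944)
n_4 = (+0.3011, -0.9536)
n_5 = (+0.9304, -0.3667)
  (0,1): δ = 135.87°  ·
  (0,2): δ = 46.79°  ·
  (0,3): δ = 35.41°  ✓
  (0,4): δ = 79.50°  ·
  (0,5): δ = 130.47°  ·
  (1,2): δ = 90.92°  ·
  (1,3): δ = 8.72°  ✓
  (1,4): δ = 35.37°  ✓
  (1,5): δ = 86.33°  ·
  (2,3): δ = 97.80°  ·
  (2,4): δ = 53.71°  ·
  (2,5): δ = 2.74°  ✓
  (3,4): δ = 135.91°  ·
  (3,5): δ = 84.95°  ·
  (4,5): δ = 129.04°  ·
antipodal pairs: 4

count = 4; pairs: (0,3), (1,3), (1,4), (2,5)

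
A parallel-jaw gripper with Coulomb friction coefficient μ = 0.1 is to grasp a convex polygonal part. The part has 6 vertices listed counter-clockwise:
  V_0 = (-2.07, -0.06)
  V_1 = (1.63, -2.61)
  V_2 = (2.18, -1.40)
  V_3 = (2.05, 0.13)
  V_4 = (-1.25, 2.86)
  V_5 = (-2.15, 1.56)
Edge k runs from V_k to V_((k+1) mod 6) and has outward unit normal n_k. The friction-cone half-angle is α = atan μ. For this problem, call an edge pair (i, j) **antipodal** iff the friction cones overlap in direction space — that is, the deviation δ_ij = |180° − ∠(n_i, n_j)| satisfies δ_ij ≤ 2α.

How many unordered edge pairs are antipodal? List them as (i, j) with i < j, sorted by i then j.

count = 3; pairs: (0,3), (1,4), (2,5)

α = atan 0.1 = 5.71°;  2α = 11.42°
n_0 = (-0.5675, -0.8234)
n_1 = (+0.9104, -0.4138)
n_2 = (+0.9964, +0.0847)
n_3 = (+0.6374, +0.7705)
n_4 = (-0.8222, +0.5692)
n_5 = (-0.9988, -0.0493)
  (0,1): δ = 79.87°  ·
  (0,2): δ = 50.57°  ·
  (0,3): δ = 5.03°  ✓
  (0,4): δ = 89.88°  ·
  (0,5): δ = 127.40°  ·
  (1,2): δ = 150.70°  ·
  (1,3): δ = 105.16°  ·
  (1,4): δ = 10.25°  ✓
  (1,5): δ = 27.27°  ·
  (2,3): δ = 134.46°  ·
  (2,4): δ = 39.55°  ·
  (2,5): δ = 2.03°  ✓
  (3,4): δ = 85.10°  ·
  (3,5): δ = 47.57°  ·
  (4,5): δ = 142.48°  ·
antipodal pairs: 3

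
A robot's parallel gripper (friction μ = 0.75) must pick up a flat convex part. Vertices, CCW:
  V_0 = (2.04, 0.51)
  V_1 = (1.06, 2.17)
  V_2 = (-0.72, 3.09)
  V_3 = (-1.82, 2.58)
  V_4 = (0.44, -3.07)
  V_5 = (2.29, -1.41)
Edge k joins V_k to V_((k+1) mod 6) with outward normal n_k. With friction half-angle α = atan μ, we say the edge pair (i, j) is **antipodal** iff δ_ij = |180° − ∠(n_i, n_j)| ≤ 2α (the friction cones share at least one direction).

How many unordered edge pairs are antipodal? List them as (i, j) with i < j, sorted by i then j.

α = atan 0.75 = 36.87°;  2α = 73.74°
n_0 = (+0.8611, +0.5084)
n_1 = (+0.4592, +0.8884)
n_2 = (-0.4206, +0.9072)
n_3 = (-0.9285, -0.3714)
n_4 = (+0.6679, -0.7443)
n_5 = (+0.9916, +0.1291)
  (0,1): δ = 147.89°  ·
  (0,2): δ = 95.68°  ·
  (0,3): δ = 8.75°  ✓
  (0,4): δ = 101.35°  ·
  (0,5): δ = 156.86°  ·
  (1,2): δ = 127.79°  ·
  (1,3): δ = 40.87°  ✓
  (1,4): δ = 69.23°  ✓
  (1,5): δ = 124.75°  ·
  (2,3): δ = 93.07°  ·
  (2,4): δ = 17.03°  ✓
  (2,5): δ = 72.54°  ✓
  (3,4): δ = 69.90°  ✓
  (3,5): δ = 14.38°  ✓
  (4,5): δ = 124.48°  ·
antipodal pairs: 7

count = 7; pairs: (0,3), (1,3), (1,4), (2,4), (2,5), (3,4), (3,5)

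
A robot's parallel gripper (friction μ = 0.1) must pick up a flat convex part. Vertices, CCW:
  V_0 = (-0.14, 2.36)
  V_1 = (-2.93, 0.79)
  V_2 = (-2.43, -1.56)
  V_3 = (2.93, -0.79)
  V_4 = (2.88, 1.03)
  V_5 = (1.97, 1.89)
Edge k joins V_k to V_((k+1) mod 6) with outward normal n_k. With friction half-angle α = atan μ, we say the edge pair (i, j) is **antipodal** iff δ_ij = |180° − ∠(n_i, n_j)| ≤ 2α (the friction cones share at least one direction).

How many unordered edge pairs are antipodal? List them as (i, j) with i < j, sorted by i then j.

count = 1; pairs: (1,3)

α = atan 0.1 = 5.71°;  2α = 11.42°
n_0 = (-0.4904, +0.8715)
n_1 = (-0.9781, -0.2081)
n_2 = (+0.1422, -0.9898)
n_3 = (+0.9996, +0.0275)
n_4 = (+0.6869, +0.7268)
n_5 = (+0.2174, +0.9761)
  (0,1): δ = 107.36°  ·
  (0,2): δ = 21.19°  ·
  (0,3): δ = 62.21°  ·
  (0,4): δ = 107.25°  ·
  (0,5): δ = 138.07°  ·
  (1,2): δ = 93.84°  ·
  (1,3): δ = 10.44°  ✓
  (1,4): δ = 34.61°  ·
  (1,5): δ = 65.43°  ·
  (2,3): δ = 96.60°  ·
  (2,4): δ = 51.56°  ·
  (2,5): δ = 20.73°  ·
  (3,4): δ = 134.96°  ·
  (3,5): δ = 104.13°  ·
  (4,5): δ = 149.18°  ·
antipodal pairs: 1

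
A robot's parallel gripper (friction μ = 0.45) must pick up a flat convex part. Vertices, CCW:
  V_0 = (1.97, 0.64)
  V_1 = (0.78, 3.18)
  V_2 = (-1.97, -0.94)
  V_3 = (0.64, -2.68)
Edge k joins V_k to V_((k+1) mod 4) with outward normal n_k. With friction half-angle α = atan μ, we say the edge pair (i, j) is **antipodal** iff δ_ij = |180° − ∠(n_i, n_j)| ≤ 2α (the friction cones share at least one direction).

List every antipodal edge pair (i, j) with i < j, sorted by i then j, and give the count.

count = 2; pairs: (0,2), (1,3)

α = atan 0.45 = 24.23°;  2α = 48.46°
n_0 = (+0.9055, +0.4243)
n_1 = (-0.8317, +0.5552)
n_2 = (-0.5547, -0.8321)
n_3 = (+0.9283, -0.3719)
  (0,1): δ = 58.83°  ·
  (0,2): δ = 31.21°  ✓
  (0,3): δ = 133.07°  ·
  (1,2): δ = 89.97°  ·
  (1,3): δ = 11.89°  ✓
  (2,3): δ = 78.14°  ·
antipodal pairs: 2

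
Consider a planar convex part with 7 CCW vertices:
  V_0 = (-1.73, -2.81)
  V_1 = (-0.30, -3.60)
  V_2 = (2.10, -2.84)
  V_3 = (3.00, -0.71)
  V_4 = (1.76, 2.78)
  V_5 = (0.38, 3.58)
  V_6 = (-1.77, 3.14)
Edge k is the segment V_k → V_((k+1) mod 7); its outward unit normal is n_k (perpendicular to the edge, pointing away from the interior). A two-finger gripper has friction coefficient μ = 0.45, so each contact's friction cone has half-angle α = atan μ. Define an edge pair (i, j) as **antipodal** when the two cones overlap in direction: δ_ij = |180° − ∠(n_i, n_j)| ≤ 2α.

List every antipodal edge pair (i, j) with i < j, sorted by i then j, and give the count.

count = 7; pairs: (0,3), (0,4), (0,5), (1,4), (1,5), (2,6), (3,6)

α = atan 0.45 = 24.23°;  2α = 48.46°
n_0 = (-0.4836, -0.8753)
n_1 = (+0.3019, -0.9533)
n_2 = (+0.9211, -0.3892)
n_3 = (+0.9423, +0.3348)
n_4 = (+0.5015, +0.8651)
n_5 = (-0.2005, +0.9797)
n_6 = (-1.0000, -0.0067)
  (0,1): δ = 133.51°  ·
  (0,2): δ = 83.99°  ·
  (0,3): δ = 41.52°  ✓
  (0,4): δ = 1.18°  ✓
  (0,5): δ = 40.48°  ✓
  (0,6): δ = 119.30°  ·
  (1,2): δ = 130.48°  ·
  (1,3): δ = 88.01°  ·
  (1,4): δ = 47.67°  ✓
  (1,5): δ = 6.01°  ✓
  (1,6): δ = 72.81°  ·
  (2,3): δ = 137.53°  ·
  (2,4): δ = 97.20°  ·
  (2,5): δ = 55.53°  ·
  (2,6): δ = 23.29°  ✓
  (3,4): δ = 139.66°  ·
  (3,5): δ = 97.99°  ·
  (3,6): δ = 19.17°  ✓
  (4,5): δ = 138.33°  ·
  (4,6): δ = 59.51°  ·
  (5,6): δ = 101.18°  ·
antipodal pairs: 7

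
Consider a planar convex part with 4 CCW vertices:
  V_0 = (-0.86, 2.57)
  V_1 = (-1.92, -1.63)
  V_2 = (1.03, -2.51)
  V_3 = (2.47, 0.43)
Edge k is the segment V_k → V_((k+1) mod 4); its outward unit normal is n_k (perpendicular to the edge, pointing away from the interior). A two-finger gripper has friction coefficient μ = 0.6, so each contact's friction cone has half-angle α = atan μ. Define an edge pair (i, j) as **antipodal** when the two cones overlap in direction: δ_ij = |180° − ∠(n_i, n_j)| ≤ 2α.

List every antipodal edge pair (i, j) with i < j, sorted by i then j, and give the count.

α = atan 0.6 = 30.96°;  2α = 61.93°
n_0 = (-0.9696, +0.2447)
n_1 = (-0.2859, -0.9583)
n_2 = (+0.8981, -0.4399)
n_3 = (+0.5406, +0.8413)
  (0,1): δ = 92.45°  ·
  (0,2): δ = 11.93°  ✓
  (0,3): δ = 71.44°  ·
  (1,2): δ = 99.49°  ·
  (1,3): δ = 16.12°  ✓
  (2,3): δ = 96.63°  ·
antipodal pairs: 2

count = 2; pairs: (0,2), (1,3)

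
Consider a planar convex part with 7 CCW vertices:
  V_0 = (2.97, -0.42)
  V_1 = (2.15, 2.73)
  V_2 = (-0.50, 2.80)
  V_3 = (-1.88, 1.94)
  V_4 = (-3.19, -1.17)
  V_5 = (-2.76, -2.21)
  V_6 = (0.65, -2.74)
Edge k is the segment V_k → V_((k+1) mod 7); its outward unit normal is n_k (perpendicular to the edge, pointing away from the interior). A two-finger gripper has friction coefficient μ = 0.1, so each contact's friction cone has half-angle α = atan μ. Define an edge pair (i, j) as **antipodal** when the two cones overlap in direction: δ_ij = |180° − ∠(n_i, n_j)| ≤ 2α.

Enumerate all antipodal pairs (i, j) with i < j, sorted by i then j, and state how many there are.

count = 2; pairs: (0,4), (1,5)

α = atan 0.1 = 5.71°;  2α = 11.42°
n_0 = (+0.9677, +0.2519)
n_1 = (+0.0264, +0.9997)
n_2 = (-0.5289, +0.8487)
n_3 = (-0.9216, +0.3882)
n_4 = (-0.9241, -0.3821)
n_5 = (-0.1536, -0.9881)
n_6 = (+0.7071, -0.7071)
  (0,1): δ = 106.10°  ·
  (0,2): δ = 72.66°  ·
  (0,3): δ = 37.43°  ·
  (0,4): δ = 7.87°  ✓
  (0,5): δ = 66.57°  ·
  (0,6): δ = 120.41°  ·
  (1,2): δ = 146.56°  ·
  (1,3): δ = 111.33°  ·
  (1,4): δ = 66.02°  ·
  (1,5): δ = 7.32°  ✓
  (1,6): δ = 46.51°  ·
  (2,3): δ = 144.77°  ·
  (2,4): δ = 99.47°  ·
  (2,5): δ = 40.77°  ·
  (2,6): δ = 13.07°  ·
  (3,4): δ = 134.69°  ·
  (3,5): δ = 75.99°  ·
  (3,6): δ = 22.16°  ·
  (4,5): δ = 121.30°  ·
  (4,6): δ = 67.46°  ·
  (5,6): δ = 126.17°  ·
antipodal pairs: 2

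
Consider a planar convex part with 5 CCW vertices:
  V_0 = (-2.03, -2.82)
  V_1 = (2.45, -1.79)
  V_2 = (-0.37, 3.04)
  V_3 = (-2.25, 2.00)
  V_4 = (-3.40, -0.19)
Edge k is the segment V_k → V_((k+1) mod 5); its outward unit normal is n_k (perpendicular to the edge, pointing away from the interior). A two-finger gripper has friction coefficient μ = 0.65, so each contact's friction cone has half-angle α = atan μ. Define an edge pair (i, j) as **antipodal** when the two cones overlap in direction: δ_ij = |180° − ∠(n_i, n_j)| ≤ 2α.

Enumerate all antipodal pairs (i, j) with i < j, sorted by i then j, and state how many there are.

α = atan 0.65 = 33.02°;  2α = 66.05°
n_0 = (+0.2241, -0.9746)
n_1 = (+0.8636, +0.5042)
n_2 = (-0.4841, +0.8750)
n_3 = (-0.8854, +0.4649)
n_4 = (-0.8869, -0.4620)
  (0,1): δ = 72.67°  ·
  (0,2): δ = 16.00°  ✓
  (0,3): δ = 49.35°  ✓
  (0,4): δ = 104.57°  ·
  (1,2): δ = 91.33°  ·
  (1,3): δ = 57.98°  ✓
  (1,4): δ = 2.76°  ✓
  (2,3): δ = 146.66°  ·
  (2,4): δ = 91.44°  ·
  (3,4): δ = 124.78°  ·
antipodal pairs: 4

count = 4; pairs: (0,2), (0,3), (1,3), (1,4)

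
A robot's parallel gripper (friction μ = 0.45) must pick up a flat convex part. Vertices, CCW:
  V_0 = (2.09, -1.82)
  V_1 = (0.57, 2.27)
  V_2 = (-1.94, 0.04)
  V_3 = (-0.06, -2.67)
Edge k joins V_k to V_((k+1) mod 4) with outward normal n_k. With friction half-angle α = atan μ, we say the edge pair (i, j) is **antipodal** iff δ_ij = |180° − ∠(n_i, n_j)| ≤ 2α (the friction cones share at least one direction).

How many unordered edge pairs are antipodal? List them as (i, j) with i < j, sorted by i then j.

count = 2; pairs: (0,2), (1,3)

α = atan 0.45 = 24.23°;  2α = 48.46°
n_0 = (+0.9374, +0.3484)
n_1 = (-0.6642, +0.7476)
n_2 = (-0.8216, -0.5700)
n_3 = (+0.3677, -0.9300)
  (0,1): δ = 68.77°  ·
  (0,2): δ = 14.36°  ✓
  (0,3): δ = 91.18°  ·
  (1,2): δ = 96.87°  ·
  (1,3): δ = 20.05°  ✓
  (2,3): δ = 103.18°  ·
antipodal pairs: 2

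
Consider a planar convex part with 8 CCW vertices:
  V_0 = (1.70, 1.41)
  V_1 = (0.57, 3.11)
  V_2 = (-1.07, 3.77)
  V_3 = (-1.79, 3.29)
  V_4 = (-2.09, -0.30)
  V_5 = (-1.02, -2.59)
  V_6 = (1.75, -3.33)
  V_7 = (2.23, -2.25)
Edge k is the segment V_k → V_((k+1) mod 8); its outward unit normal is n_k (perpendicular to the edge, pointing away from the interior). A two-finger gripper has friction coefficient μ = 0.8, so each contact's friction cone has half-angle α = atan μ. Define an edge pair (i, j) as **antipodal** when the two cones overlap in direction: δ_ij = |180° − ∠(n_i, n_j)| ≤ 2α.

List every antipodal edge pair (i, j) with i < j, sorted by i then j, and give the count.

α = atan 0.8 = 38.66°;  2α = 77.32°
n_0 = (+0.8328, +0.5536)
n_1 = (+0.3733, +0.9277)
n_2 = (-0.5547, +0.8321)
n_3 = (-0.9965, +0.0833)
n_4 = (-0.9060, -0.4233)
n_5 = (-0.2581, -0.9661)
n_6 = (+0.9138, -0.4061)
n_7 = (+0.9897, +0.1433)
  (0,1): δ = 145.53°  ·
  (0,2): δ = 89.92°  ·
  (0,3): δ = 38.39°  ✓
  (0,4): δ = 8.57°  ✓
  (0,5): δ = 41.43°  ✓
  (0,6): δ = 122.43°  ·
  (0,7): δ = 154.63°  ·
  (1,2): δ = 124.39°  ·
  (1,3): δ = 72.86°  ✓
  (1,4): δ = 43.03°  ✓
  (1,5): δ = 6.96°  ✓
  (1,6): δ = 87.96°  ·
  (1,7): δ = 120.16°  ·
  (2,3): δ = 128.47°  ·
  (2,4): δ = 98.65°  ·
  (2,5): δ = 48.65°  ✓
  (2,6): δ = 32.35°  ✓
  (2,7): δ = 64.55°  ✓
  (3,4): δ = 150.18°  ·
  (3,5): δ = 100.18°  ·
  (3,6): δ = 19.19°  ✓
  (3,7): δ = 13.02°  ✓
  (4,5): δ = 130.00°  ·
  (4,6): δ = 49.01°  ✓
  (4,7): δ = 16.80°  ✓
  (5,6): δ = 99.01°  ·
  (5,7): δ = 66.80°  ✓
  (6,7): δ = 147.80°  ·
antipodal pairs: 14

count = 14; pairs: (0,3), (0,4), (0,5), (1,3), (1,4), (1,5), (2,5), (2,6), (2,7), (3,6), (3,7), (4,6), (4,7), (5,7)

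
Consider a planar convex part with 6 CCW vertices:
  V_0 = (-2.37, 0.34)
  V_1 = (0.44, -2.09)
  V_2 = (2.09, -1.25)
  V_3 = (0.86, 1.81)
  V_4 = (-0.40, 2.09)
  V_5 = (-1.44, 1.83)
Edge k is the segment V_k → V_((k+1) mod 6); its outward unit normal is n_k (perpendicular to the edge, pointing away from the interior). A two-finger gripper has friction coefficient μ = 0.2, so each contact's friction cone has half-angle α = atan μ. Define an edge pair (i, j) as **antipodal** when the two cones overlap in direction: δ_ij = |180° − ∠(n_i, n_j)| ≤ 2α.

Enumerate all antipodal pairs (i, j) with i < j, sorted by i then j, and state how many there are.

count = 1; pairs: (1,4)

α = atan 0.2 = 11.31°;  2α = 22.62°
n_0 = (-0.6541, -0.7564)
n_1 = (+0.4537, -0.8912)
n_2 = (+0.9278, +0.3730)
n_3 = (+0.2169, +0.9762)
n_4 = (-0.2425, +0.9701)
n_5 = (-0.8483, +0.5295)
  (0,1): δ = 112.17°  ·
  (0,2): δ = 27.25°  ·
  (0,3): δ = 28.32°  ·
  (0,4): δ = 54.89°  ·
  (0,5): δ = 98.88°  ·
  (1,2): δ = 95.08°  ·
  (1,3): δ = 39.51°  ·
  (1,4): δ = 12.94°  ✓
  (1,5): δ = 31.05°  ·
  (2,3): δ = 124.43°  ·
  (2,4): δ = 97.86°  ·
  (2,5): δ = 53.87°  ·
  (3,4): δ = 153.43°  ·
  (3,5): δ = 109.44°  ·
  (4,5): δ = 136.01°  ·
antipodal pairs: 1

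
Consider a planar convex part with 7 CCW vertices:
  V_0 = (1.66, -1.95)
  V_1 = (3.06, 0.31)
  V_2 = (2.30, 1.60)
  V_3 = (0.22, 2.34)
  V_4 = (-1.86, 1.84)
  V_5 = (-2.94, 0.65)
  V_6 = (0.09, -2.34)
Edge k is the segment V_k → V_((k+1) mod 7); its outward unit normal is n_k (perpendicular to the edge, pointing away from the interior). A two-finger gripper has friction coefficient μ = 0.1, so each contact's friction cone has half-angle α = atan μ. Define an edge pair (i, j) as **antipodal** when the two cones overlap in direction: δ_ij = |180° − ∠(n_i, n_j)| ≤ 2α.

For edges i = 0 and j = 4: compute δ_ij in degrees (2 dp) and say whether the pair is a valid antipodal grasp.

δ = 10.45°, valid

α = atan 0.1 = 5.71°;  2α = 11.42°
edge 0: e_0 = (+1.40, +2.26);  n_0 = (+0.8501, -0.5266)
edge 4: e_4 = (-1.08, -1.19);  n_4 = (-0.7405, +0.6721)
∠(n_0, n_4) = 169.55°
δ = |180° − 169.55°| = 10.45°
10.45° ≤ 2α = 11.42°  →  valid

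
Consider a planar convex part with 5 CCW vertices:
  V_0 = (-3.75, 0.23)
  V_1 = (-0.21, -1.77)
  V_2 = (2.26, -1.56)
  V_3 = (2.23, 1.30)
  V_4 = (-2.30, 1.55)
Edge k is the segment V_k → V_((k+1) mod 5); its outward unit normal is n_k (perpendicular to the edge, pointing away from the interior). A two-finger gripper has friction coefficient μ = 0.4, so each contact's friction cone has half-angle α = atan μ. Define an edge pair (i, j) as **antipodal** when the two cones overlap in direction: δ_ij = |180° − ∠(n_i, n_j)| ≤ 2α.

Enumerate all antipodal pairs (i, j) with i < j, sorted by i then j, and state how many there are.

α = atan 0.4 = 21.80°;  2α = 43.60°
n_0 = (-0.4919, -0.8707)
n_1 = (+0.0847, -0.9964)
n_2 = (+0.9999, +0.0105)
n_3 = (+0.0551, +0.9985)
n_4 = (-0.6732, +0.7395)
  (0,1): δ = 145.68°  ·
  (0,2): δ = 59.93°  ·
  (0,3): δ = 26.31°  ✓
  (0,4): δ = 71.78°  ·
  (1,2): δ = 94.26°  ·
  (1,3): δ = 8.02°  ✓
  (1,4): δ = 37.45°  ✓
  (2,3): δ = 93.76°  ·
  (2,4): δ = 48.29°  ·
  (3,4): δ = 134.53°  ·
antipodal pairs: 3

count = 3; pairs: (0,3), (1,3), (1,4)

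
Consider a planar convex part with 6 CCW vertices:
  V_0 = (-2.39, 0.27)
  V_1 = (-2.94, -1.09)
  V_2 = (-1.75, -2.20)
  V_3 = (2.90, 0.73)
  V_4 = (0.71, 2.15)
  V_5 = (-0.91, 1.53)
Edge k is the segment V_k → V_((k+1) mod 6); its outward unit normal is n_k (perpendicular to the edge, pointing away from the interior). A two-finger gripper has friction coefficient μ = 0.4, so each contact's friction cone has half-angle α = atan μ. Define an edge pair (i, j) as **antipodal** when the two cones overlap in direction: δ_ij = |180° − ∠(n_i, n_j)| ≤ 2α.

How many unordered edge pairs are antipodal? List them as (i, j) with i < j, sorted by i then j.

α = atan 0.4 = 21.80°;  2α = 43.60°
n_0 = (-0.9271, +0.3749)
n_1 = (-0.6821, -0.7313)
n_2 = (+0.5331, -0.8461)
n_3 = (+0.5440, +0.8391)
n_4 = (-0.3574, +0.9339)
n_5 = (-0.6482, +0.7614)
  (0,1): δ = 110.99°  ·
  (0,2): δ = 35.77°  ✓
  (0,3): δ = 79.06°  ·
  (0,4): δ = 132.96°  ·
  (0,5): δ = 152.43°  ·
  (1,2): δ = 104.78°  ·
  (1,3): δ = 10.05°  ✓
  (1,4): δ = 63.95°  ·
  (1,5): δ = 83.42°  ·
  (2,3): δ = 65.17°  ·
  (2,4): δ = 11.27°  ✓
  (2,5): δ = 8.19°  ✓
  (3,4): δ = 126.10°  ·
  (3,5): δ = 106.63°  ·
  (4,5): δ = 160.53°  ·
antipodal pairs: 4

count = 4; pairs: (0,2), (1,3), (2,4), (2,5)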